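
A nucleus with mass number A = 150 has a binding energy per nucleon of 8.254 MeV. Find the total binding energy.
B.E. = 8.254 × 150 = 1238 MeV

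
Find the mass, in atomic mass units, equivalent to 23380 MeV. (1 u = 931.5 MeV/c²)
m = E/c² = 25.1 u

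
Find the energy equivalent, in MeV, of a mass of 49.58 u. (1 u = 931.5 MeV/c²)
E = mc² = 46180 MeV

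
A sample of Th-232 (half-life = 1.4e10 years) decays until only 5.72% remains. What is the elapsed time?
t = t½ × log₂(N₀/N) = 5.779e10 years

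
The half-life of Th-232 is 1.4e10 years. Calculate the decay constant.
λ = ln(2)/t½ = 4.951e-11 year⁻¹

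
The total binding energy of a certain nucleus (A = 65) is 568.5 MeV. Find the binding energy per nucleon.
B.E./A = 568.5/65 = 8.746 MeV/nucleon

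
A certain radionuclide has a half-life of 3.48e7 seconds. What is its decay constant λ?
λ = ln(2)/t½ = 1.992e-8 second⁻¹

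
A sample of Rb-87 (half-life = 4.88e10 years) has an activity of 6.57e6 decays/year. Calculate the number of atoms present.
N = A/λ = 4.626e17 atoms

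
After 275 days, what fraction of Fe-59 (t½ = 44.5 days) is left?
N/N₀ = (1/2)^(t/t½) = 0.01379 = 1.38%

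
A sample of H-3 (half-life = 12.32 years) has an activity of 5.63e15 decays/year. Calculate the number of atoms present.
N = A/λ = 1.001e17 atoms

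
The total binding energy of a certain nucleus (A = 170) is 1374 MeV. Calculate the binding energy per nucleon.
B.E./A = 1374/170 = 8.082 MeV/nucleon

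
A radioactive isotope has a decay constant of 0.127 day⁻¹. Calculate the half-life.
t½ = ln(2)/λ = 5.458 days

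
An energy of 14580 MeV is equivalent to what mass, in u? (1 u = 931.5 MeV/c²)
m = E/c² = 15.65 u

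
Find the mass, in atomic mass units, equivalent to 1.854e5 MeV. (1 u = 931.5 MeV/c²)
m = E/c² = 199 u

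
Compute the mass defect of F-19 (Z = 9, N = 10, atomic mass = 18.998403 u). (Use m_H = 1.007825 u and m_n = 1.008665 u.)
Δm = Z·m_H + N·m_n − M = 0.1587 u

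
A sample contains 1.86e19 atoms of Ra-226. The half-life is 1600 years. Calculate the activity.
A = λN = 8.058e15 decays/year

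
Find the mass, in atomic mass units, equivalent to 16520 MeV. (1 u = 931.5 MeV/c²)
m = E/c² = 17.73 u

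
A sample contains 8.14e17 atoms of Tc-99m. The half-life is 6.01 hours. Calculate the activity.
A = λN = 9.388e16 decays/hour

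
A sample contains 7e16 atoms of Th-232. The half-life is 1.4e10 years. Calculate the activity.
A = λN = 3.466e6 decays/year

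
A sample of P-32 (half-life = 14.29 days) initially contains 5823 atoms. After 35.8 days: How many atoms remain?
N = N₀(1/2)^(t/t½) = 1026 atoms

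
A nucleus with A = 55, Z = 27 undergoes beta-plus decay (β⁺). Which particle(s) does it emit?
β⁺: positron (e⁺) + neutrino (νₑ)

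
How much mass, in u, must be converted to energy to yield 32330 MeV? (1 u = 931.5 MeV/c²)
m = E/c² = 34.71 u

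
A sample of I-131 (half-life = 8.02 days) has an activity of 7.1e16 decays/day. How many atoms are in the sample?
N = A/λ = 8.215e17 atoms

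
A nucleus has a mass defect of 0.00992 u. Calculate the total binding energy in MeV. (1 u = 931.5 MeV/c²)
B.E. = Δm × 931.5 = 9.24 MeV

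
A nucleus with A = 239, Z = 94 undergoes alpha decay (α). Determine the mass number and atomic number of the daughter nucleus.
Daughter: A = 235, Z = 92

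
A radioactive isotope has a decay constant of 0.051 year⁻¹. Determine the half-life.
t½ = ln(2)/λ = 13.59 years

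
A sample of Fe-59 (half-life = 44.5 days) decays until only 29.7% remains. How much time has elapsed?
t = t½ × log₂(N₀/N) = 77.94 days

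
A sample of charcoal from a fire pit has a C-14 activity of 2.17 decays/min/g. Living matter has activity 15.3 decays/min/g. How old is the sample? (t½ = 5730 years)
Age = t½ × log₂(A₀/A) = 16150 years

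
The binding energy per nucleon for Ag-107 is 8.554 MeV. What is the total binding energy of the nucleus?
B.E. = 8.554 × 107 = 915.3 MeV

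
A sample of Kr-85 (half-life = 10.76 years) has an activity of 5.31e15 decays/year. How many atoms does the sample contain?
N = A/λ = 8.243e16 atoms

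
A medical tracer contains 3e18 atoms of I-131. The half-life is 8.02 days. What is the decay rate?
A = λN = 2.593e17 decays/day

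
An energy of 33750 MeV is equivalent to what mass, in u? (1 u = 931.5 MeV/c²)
m = E/c² = 36.23 u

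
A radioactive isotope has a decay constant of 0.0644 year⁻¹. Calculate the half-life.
t½ = ln(2)/λ = 10.76 years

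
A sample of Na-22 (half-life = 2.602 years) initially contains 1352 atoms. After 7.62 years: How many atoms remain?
N = N₀(1/2)^(t/t½) = 177.6 atoms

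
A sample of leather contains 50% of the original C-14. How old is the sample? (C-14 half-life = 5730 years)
Age = t½ × log₂(1/ratio) = 5730 years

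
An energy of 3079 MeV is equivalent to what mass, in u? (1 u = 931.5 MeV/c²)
m = E/c² = 3.305 u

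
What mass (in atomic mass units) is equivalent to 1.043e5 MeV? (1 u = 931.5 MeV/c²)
m = E/c² = 112 u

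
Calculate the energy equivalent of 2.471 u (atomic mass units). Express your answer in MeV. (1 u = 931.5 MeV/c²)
E = mc² = 2302 MeV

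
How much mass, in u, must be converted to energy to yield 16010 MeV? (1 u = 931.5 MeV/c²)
m = E/c² = 17.19 u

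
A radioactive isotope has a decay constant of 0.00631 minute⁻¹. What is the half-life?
t½ = ln(2)/λ = 109.8 minutes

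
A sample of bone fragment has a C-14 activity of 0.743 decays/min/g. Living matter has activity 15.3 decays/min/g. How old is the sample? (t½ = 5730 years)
Age = t½ × log₂(A₀/A) = 25010 years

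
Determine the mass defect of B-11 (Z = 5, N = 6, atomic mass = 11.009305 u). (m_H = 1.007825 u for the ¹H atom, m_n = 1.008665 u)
Δm = Z·m_H + N·m_n − M = 0.08181 u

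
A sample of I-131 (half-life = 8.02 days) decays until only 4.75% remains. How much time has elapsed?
t = t½ × log₂(N₀/N) = 35.26 days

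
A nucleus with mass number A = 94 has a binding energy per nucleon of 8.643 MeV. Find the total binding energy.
B.E. = 8.643 × 94 = 812.4 MeV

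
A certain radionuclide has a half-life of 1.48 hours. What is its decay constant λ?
λ = ln(2)/t½ = 0.4683 hour⁻¹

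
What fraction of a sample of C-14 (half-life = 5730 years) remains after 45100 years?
N/N₀ = (1/2)^(t/t½) = 0.004272 = 0.427%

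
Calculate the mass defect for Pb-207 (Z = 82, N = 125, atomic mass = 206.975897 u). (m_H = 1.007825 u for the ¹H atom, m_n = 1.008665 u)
Δm = Z·m_H + N·m_n − M = 1.749 u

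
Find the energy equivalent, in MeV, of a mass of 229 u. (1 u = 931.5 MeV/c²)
E = mc² = 2.133e5 MeV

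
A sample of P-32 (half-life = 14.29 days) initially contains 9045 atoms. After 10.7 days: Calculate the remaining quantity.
N = N₀(1/2)^(t/t½) = 5383 atoms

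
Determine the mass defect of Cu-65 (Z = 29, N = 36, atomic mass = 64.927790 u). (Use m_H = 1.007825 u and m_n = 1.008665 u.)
Δm = Z·m_H + N·m_n − M = 0.6111 u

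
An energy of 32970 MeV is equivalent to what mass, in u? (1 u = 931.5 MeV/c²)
m = E/c² = 35.39 u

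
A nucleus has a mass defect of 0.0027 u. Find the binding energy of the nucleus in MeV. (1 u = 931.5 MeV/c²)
B.E. = Δm × 931.5 = 2.515 MeV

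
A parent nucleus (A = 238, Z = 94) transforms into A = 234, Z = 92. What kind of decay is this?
ΔA = -4, ΔZ = -2 ⇒ alpha decay (α)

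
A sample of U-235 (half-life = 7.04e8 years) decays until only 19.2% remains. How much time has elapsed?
t = t½ × log₂(N₀/N) = 1.676e9 years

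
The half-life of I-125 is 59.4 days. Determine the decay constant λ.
λ = ln(2)/t½ = 0.01167 day⁻¹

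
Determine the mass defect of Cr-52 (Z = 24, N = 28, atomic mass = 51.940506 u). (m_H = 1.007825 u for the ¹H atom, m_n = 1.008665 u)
Δm = Z·m_H + N·m_n − M = 0.4899 u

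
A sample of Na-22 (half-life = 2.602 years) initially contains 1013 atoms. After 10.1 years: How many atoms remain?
N = N₀(1/2)^(t/t½) = 68.73 atoms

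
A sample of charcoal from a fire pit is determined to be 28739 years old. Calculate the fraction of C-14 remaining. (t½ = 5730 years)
N/N₀ = (1/2)^(t/t½) = 0.03092 = 3.09%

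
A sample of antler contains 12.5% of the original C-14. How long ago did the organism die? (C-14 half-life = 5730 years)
Age = t½ × log₂(1/ratio) = 17190 years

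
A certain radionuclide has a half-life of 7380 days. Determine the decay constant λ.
λ = ln(2)/t½ = 9.392e-5 day⁻¹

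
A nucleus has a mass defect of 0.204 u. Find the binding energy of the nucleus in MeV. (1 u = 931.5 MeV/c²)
B.E. = Δm × 931.5 = 190 MeV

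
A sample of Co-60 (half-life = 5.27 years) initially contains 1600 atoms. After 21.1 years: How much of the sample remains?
N = N₀(1/2)^(t/t½) = 99.74 atoms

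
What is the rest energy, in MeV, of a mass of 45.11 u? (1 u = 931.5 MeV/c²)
E = mc² = 42020 MeV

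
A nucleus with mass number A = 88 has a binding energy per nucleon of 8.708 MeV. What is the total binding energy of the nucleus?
B.E. = 8.708 × 88 = 766.3 MeV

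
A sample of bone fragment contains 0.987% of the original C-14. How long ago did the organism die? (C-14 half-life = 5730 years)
Age = t½ × log₂(1/ratio) = 38180 years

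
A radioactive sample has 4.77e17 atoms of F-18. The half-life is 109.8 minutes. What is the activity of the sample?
A = λN = 3.011e15 decays/minute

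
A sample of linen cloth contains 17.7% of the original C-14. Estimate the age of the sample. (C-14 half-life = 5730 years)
Age = t½ × log₂(1/ratio) = 14310 years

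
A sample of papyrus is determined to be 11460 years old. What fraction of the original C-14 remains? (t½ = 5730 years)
N/N₀ = (1/2)^(t/t½) = 0.25 = 25%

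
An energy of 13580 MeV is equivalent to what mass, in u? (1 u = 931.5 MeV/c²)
m = E/c² = 14.58 u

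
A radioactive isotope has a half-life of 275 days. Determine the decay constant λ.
λ = ln(2)/t½ = 0.002521 day⁻¹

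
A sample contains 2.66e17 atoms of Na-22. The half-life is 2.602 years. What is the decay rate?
A = λN = 7.086e16 decays/year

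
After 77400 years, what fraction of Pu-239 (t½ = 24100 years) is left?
N/N₀ = (1/2)^(t/t½) = 0.1079 = 10.8%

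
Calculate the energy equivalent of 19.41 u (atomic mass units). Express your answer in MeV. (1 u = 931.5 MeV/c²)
E = mc² = 18080 MeV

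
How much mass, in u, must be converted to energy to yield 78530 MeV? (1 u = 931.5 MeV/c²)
m = E/c² = 84.3 u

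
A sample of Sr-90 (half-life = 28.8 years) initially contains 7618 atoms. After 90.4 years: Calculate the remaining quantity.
N = N₀(1/2)^(t/t½) = 864.9 atoms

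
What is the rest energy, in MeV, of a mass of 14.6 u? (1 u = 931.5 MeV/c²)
E = mc² = 13600 MeV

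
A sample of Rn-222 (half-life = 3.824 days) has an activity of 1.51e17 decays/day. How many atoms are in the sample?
N = A/λ = 8.33e17 atoms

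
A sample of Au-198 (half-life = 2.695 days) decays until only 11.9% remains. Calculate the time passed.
t = t½ × log₂(N₀/N) = 8.276 days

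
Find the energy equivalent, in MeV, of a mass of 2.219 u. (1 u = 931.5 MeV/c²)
E = mc² = 2067 MeV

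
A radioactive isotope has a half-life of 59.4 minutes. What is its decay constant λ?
λ = ln(2)/t½ = 0.01167 minute⁻¹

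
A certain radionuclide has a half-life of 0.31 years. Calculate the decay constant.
λ = ln(2)/t½ = 2.236 year⁻¹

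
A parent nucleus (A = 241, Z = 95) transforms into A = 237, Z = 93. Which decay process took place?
ΔA = -4, ΔZ = -2 ⇒ alpha decay (α)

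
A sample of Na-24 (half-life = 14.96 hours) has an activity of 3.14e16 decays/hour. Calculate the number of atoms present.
N = A/λ = 6.777e17 atoms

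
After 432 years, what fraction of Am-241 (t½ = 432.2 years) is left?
N/N₀ = (1/2)^(t/t½) = 0.5002 = 50%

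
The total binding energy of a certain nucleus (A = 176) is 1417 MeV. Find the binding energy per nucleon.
B.E./A = 1417/176 = 8.051 MeV/nucleon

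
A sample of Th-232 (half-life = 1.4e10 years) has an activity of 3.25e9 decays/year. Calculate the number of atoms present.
N = A/λ = 6.564e19 atoms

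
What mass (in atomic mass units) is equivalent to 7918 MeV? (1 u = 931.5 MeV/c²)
m = E/c² = 8.5 u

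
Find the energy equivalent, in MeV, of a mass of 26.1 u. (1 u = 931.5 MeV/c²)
E = mc² = 24310 MeV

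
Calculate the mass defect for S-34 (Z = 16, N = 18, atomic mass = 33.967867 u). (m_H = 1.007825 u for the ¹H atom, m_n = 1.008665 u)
Δm = Z·m_H + N·m_n − M = 0.3133 u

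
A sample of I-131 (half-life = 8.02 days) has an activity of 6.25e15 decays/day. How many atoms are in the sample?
N = A/λ = 7.232e16 atoms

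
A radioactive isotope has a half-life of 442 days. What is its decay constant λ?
λ = ln(2)/t½ = 0.001568 day⁻¹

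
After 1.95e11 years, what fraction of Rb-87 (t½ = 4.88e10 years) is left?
N/N₀ = (1/2)^(t/t½) = 0.06268 = 6.27%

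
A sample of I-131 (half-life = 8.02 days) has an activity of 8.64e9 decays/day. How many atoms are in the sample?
N = A/λ = 9.997e10 atoms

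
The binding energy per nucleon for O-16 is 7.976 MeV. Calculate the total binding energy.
B.E. = 7.976 × 16 = 127.6 MeV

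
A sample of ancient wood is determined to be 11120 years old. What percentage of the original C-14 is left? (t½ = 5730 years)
N/N₀ = (1/2)^(t/t½) = 0.2605 = 26%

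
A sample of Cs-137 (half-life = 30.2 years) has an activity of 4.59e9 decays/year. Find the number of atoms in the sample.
N = A/λ = 2e11 atoms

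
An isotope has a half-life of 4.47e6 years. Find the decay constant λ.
λ = ln(2)/t½ = 1.551e-7 year⁻¹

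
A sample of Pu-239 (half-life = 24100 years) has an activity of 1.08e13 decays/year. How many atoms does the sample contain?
N = A/λ = 3.755e17 atoms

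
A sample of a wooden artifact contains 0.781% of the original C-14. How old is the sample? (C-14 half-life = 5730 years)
Age = t½ × log₂(1/ratio) = 40110 years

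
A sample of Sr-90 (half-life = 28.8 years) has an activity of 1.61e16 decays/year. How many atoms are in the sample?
N = A/λ = 6.689e17 atoms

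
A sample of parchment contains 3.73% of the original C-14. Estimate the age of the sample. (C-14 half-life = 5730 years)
Age = t½ × log₂(1/ratio) = 27190 years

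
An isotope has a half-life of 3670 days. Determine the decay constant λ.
λ = ln(2)/t½ = 1.889e-4 day⁻¹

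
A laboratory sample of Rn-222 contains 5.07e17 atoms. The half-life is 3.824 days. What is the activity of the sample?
A = λN = 9.19e16 decays/day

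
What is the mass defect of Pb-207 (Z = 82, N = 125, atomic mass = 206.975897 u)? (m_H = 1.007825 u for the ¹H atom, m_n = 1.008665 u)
Δm = Z·m_H + N·m_n − M = 1.749 u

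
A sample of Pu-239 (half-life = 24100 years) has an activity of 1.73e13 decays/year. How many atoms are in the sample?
N = A/λ = 6.015e17 atoms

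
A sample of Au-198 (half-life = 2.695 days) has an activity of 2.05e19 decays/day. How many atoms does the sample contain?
N = A/λ = 7.971e19 atoms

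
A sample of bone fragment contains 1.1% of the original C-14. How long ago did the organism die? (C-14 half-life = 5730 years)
Age = t½ × log₂(1/ratio) = 37280 years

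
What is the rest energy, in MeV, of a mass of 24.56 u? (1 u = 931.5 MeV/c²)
E = mc² = 22880 MeV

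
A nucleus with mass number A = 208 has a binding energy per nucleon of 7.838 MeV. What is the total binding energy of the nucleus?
B.E. = 7.838 × 208 = 1630 MeV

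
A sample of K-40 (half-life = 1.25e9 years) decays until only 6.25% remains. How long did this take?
t = t½ × log₂(N₀/N) = 5e9 years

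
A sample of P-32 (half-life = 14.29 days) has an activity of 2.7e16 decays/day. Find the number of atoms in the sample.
N = A/λ = 5.566e17 atoms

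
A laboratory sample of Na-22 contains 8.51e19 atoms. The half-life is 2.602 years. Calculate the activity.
A = λN = 2.267e19 decays/year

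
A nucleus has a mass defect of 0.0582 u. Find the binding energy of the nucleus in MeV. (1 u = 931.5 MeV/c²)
B.E. = Δm × 931.5 = 54.21 MeV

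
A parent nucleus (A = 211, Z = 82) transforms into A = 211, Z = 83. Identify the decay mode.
ΔA = 0, ΔZ = +1 ⇒ beta-minus decay (β⁻)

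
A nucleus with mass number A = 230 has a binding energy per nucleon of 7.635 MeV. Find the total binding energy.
B.E. = 7.635 × 230 = 1756 MeV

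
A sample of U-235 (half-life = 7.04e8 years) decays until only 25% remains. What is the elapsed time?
t = t½ × log₂(N₀/N) = 1.408e9 years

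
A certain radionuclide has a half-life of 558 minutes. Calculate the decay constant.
λ = ln(2)/t½ = 0.001242 minute⁻¹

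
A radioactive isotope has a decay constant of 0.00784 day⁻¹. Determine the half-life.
t½ = ln(2)/λ = 88.41 days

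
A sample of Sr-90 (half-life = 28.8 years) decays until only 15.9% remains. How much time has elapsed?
t = t½ × log₂(N₀/N) = 76.4 years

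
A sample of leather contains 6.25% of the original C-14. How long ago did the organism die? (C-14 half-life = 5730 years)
Age = t½ × log₂(1/ratio) = 22920 years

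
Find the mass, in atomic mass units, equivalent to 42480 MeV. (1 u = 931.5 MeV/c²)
m = E/c² = 45.6 u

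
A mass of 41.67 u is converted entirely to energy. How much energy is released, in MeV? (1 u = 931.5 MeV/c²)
E = mc² = 38820 MeV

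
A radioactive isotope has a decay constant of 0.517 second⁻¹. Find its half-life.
t½ = ln(2)/λ = 1.341 seconds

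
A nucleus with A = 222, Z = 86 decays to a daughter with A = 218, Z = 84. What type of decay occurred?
ΔA = -4, ΔZ = -2 ⇒ alpha decay (α)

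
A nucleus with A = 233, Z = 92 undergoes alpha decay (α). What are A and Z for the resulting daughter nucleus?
Daughter: A = 229, Z = 90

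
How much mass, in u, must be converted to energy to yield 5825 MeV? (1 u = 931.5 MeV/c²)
m = E/c² = 6.253 u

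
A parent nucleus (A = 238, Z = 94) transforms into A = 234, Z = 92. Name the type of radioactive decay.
ΔA = -4, ΔZ = -2 ⇒ alpha decay (α)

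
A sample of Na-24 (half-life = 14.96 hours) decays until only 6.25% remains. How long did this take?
t = t½ × log₂(N₀/N) = 59.84 hours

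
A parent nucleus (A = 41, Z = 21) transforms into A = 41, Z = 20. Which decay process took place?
ΔA = 0, ΔZ = -1 ⇒ beta-plus decay (β⁺) or electron capture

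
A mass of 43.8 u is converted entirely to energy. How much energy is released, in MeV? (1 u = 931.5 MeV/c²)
E = mc² = 40800 MeV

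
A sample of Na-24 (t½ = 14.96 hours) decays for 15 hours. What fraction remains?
N/N₀ = (1/2)^(t/t½) = 0.4991 = 49.9%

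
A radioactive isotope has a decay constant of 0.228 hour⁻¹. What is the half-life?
t½ = ln(2)/λ = 3.04 hours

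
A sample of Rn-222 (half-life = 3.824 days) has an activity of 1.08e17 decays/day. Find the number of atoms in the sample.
N = A/λ = 5.958e17 atoms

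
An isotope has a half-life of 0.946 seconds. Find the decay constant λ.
λ = ln(2)/t½ = 0.7327 second⁻¹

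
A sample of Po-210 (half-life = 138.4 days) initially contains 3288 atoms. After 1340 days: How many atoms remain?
N = N₀(1/2)^(t/t½) = 4.003 atoms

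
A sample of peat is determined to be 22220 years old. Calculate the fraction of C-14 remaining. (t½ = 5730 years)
N/N₀ = (1/2)^(t/t½) = 0.06802 = 6.8%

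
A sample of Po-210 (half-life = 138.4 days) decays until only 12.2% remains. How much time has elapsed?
t = t½ × log₂(N₀/N) = 420.1 days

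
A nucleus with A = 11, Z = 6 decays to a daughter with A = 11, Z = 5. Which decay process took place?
ΔA = 0, ΔZ = -1 ⇒ beta-plus decay (β⁺) or electron capture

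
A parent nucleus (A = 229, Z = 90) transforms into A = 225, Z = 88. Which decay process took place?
ΔA = -4, ΔZ = -2 ⇒ alpha decay (α)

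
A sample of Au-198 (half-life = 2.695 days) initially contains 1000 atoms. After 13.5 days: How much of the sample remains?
N = N₀(1/2)^(t/t½) = 31.05 atoms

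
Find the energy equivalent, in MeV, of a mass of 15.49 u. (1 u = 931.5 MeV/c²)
E = mc² = 14430 MeV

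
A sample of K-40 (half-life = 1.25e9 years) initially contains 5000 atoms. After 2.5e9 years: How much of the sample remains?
N = N₀(1/2)^(t/t½) = 1250 atoms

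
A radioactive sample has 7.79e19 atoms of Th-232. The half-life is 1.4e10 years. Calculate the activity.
A = λN = 3.857e9 decays/year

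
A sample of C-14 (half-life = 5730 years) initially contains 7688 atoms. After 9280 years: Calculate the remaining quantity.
N = N₀(1/2)^(t/t½) = 2502 atoms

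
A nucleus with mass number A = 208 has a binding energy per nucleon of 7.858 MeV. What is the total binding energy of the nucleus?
B.E. = 7.858 × 208 = 1634 MeV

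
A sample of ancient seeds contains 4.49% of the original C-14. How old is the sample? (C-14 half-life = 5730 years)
Age = t½ × log₂(1/ratio) = 25650 years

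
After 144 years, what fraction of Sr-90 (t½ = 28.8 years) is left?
N/N₀ = (1/2)^(t/t½) = 0.03125 = 3.12%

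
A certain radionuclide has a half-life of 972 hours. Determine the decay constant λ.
λ = ln(2)/t½ = 7.131e-4 hour⁻¹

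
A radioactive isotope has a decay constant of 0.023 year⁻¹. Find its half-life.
t½ = ln(2)/λ = 30.14 years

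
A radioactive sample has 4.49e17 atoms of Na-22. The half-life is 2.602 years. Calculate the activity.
A = λN = 1.196e17 decays/year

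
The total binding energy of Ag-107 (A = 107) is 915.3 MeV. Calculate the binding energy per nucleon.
B.E./A = 915.3/107 = 8.554 MeV/nucleon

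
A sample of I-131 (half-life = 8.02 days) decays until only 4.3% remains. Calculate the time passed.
t = t½ × log₂(N₀/N) = 36.41 days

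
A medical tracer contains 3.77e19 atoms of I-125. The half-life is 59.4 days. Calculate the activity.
A = λN = 4.399e17 decays/day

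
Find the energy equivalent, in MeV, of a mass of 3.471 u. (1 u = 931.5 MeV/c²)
E = mc² = 3233 MeV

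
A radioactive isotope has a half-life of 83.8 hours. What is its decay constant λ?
λ = ln(2)/t½ = 0.008271 hour⁻¹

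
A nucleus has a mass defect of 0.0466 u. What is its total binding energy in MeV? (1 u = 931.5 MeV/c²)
B.E. = Δm × 931.5 = 43.41 MeV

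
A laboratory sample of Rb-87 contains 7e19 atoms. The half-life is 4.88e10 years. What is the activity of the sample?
A = λN = 9.943e8 decays/year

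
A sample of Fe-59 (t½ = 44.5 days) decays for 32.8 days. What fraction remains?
N/N₀ = (1/2)^(t/t½) = 0.6 = 60%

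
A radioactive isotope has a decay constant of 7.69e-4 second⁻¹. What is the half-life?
t½ = ln(2)/λ = 901.4 seconds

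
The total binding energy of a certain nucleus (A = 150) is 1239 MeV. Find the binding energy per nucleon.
B.E./A = 1239/150 = 8.26 MeV/nucleon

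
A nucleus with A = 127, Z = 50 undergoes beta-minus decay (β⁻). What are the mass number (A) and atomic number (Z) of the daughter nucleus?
Daughter: A = 127, Z = 51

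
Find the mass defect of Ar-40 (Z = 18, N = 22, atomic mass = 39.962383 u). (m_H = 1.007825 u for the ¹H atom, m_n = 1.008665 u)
Δm = Z·m_H + N·m_n − M = 0.3691 u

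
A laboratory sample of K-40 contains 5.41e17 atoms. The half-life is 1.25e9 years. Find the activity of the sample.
A = λN = 3e8 decays/year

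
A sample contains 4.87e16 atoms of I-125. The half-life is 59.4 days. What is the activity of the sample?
A = λN = 5.683e14 decays/day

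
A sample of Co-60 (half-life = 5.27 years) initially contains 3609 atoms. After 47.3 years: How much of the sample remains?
N = N₀(1/2)^(t/t½) = 7.17 atoms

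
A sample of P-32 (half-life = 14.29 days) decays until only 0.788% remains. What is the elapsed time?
t = t½ × log₂(N₀/N) = 99.85 days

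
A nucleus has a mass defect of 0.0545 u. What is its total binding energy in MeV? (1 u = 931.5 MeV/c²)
B.E. = Δm × 931.5 = 50.77 MeV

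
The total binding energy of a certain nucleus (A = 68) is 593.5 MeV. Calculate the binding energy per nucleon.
B.E./A = 593.5/68 = 8.728 MeV/nucleon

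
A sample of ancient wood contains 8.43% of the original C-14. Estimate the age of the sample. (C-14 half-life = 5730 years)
Age = t½ × log₂(1/ratio) = 20450 years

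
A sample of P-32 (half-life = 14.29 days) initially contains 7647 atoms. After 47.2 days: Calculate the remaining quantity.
N = N₀(1/2)^(t/t½) = 774.8 atoms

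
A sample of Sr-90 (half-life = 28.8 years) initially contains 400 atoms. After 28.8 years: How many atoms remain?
N = N₀(1/2)^(t/t½) = 200 atoms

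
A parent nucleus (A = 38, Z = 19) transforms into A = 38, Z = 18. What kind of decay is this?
ΔA = 0, ΔZ = -1 ⇒ beta-plus decay (β⁺) or electron capture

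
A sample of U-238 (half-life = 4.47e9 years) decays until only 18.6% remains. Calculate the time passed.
t = t½ × log₂(N₀/N) = 1.085e10 years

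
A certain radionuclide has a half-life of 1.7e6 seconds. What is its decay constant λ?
λ = ln(2)/t½ = 4.077e-7 second⁻¹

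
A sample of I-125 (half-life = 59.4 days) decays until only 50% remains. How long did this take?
t = t½ × log₂(N₀/N) = 59.4 days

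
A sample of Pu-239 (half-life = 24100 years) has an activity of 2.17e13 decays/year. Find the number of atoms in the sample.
N = A/λ = 7.545e17 atoms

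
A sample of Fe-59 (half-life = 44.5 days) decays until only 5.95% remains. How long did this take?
t = t½ × log₂(N₀/N) = 181.2 days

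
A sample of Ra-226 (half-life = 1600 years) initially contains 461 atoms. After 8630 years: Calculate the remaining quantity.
N = N₀(1/2)^(t/t½) = 10.97 atoms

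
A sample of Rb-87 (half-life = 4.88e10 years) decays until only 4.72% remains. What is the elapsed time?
t = t½ × log₂(N₀/N) = 2.15e11 years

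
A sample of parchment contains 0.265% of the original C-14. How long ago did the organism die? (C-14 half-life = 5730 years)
Age = t½ × log₂(1/ratio) = 49050 years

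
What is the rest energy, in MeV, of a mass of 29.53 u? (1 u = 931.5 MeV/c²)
E = mc² = 27510 MeV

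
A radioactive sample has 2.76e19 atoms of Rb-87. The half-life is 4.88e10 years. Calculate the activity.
A = λN = 3.92e8 decays/year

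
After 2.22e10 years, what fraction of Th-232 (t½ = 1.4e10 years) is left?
N/N₀ = (1/2)^(t/t½) = 0.3332 = 33.3%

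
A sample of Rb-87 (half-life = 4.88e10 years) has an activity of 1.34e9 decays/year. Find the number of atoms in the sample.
N = A/λ = 9.434e19 atoms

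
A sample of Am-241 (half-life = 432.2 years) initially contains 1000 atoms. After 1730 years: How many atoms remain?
N = N₀(1/2)^(t/t½) = 62.38 atoms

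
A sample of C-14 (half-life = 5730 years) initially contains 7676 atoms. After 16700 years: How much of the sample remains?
N = N₀(1/2)^(t/t½) = 1018 atoms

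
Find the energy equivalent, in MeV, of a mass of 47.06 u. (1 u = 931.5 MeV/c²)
E = mc² = 43840 MeV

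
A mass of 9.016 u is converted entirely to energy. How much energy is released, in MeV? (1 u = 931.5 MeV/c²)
E = mc² = 8398 MeV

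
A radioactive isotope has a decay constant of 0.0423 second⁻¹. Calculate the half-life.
t½ = ln(2)/λ = 16.39 seconds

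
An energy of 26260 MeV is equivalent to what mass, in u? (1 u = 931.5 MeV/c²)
m = E/c² = 28.19 u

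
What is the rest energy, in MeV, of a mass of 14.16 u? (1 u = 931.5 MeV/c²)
E = mc² = 13190 MeV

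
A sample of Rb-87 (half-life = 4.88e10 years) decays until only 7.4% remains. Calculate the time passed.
t = t½ × log₂(N₀/N) = 1.833e11 years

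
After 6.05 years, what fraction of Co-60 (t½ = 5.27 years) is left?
N/N₀ = (1/2)^(t/t½) = 0.4512 = 45.1%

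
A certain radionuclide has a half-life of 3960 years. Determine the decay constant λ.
λ = ln(2)/t½ = 1.75e-4 year⁻¹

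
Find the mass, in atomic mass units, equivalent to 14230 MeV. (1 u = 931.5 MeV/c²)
m = E/c² = 15.28 u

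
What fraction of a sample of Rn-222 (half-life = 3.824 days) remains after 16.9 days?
N/N₀ = (1/2)^(t/t½) = 0.04673 = 4.67%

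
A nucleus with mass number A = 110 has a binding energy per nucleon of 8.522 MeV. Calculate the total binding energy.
B.E. = 8.522 × 110 = 937.4 MeV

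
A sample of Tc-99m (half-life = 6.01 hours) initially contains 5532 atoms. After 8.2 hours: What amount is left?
N = N₀(1/2)^(t/t½) = 2149 atoms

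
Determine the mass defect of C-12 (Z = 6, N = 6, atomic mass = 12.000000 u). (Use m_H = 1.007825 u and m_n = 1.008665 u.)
Δm = Z·m_H + N·m_n − M = 0.09894 u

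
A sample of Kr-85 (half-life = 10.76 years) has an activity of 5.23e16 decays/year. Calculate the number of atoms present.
N = A/λ = 8.119e17 atoms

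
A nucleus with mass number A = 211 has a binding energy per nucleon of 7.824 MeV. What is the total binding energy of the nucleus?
B.E. = 7.824 × 211 = 1651 MeV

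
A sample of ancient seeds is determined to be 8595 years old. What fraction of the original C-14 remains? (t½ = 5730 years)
N/N₀ = (1/2)^(t/t½) = 0.3536 = 35.4%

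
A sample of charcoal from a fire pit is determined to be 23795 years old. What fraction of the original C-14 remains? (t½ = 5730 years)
N/N₀ = (1/2)^(t/t½) = 0.05622 = 5.62%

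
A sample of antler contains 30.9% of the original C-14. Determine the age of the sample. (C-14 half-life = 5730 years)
Age = t½ × log₂(1/ratio) = 9708 years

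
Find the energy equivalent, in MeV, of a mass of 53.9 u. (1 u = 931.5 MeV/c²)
E = mc² = 50210 MeV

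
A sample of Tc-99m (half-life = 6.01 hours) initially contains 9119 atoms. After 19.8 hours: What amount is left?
N = N₀(1/2)^(t/t½) = 929.4 atoms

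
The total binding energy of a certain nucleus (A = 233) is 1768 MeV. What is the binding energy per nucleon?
B.E./A = 1768/233 = 7.588 MeV/nucleon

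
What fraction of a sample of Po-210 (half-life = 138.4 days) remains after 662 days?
N/N₀ = (1/2)^(t/t½) = 0.03632 = 3.63%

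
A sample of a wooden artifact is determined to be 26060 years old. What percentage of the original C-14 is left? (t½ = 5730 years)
N/N₀ = (1/2)^(t/t½) = 0.04275 = 4.27%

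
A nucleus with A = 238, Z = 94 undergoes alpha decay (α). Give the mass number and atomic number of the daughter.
Daughter: A = 234, Z = 92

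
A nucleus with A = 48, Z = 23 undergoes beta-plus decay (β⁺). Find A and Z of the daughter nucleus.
Daughter: A = 48, Z = 22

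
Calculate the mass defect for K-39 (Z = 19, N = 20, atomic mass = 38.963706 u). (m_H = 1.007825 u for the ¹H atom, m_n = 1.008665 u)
Δm = Z·m_H + N·m_n − M = 0.3583 u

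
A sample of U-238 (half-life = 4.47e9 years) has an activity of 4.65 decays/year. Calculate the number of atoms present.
N = A/λ = 2.999e10 atoms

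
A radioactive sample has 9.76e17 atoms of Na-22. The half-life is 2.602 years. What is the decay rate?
A = λN = 2.6e17 decays/year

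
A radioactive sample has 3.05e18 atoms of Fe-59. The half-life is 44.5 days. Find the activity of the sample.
A = λN = 4.751e16 decays/day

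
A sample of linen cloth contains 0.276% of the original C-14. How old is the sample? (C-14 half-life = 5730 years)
Age = t½ × log₂(1/ratio) = 48710 years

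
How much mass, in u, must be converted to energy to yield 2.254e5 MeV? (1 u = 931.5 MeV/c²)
m = E/c² = 242 u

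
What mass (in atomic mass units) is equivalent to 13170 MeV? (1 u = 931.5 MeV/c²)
m = E/c² = 14.14 u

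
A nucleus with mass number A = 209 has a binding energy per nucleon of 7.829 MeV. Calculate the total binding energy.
B.E. = 7.829 × 209 = 1636 MeV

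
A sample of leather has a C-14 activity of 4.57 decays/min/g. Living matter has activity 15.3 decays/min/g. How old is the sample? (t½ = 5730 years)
Age = t½ × log₂(A₀/A) = 9989 years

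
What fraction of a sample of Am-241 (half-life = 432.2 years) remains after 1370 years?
N/N₀ = (1/2)^(t/t½) = 0.1111 = 11.1%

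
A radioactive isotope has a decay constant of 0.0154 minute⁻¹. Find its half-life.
t½ = ln(2)/λ = 45.01 minutes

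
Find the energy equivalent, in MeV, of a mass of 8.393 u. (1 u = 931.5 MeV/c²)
E = mc² = 7818 MeV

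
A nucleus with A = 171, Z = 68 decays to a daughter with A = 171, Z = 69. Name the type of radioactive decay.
ΔA = 0, ΔZ = +1 ⇒ beta-minus decay (β⁻)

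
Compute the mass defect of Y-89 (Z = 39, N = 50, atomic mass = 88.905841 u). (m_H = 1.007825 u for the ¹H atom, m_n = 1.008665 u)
Δm = Z·m_H + N·m_n − M = 0.8326 u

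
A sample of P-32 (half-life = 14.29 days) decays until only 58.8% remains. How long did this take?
t = t½ × log₂(N₀/N) = 10.95 days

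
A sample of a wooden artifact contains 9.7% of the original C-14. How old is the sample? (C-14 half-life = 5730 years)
Age = t½ × log₂(1/ratio) = 19290 years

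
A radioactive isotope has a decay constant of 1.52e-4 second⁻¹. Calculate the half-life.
t½ = ln(2)/λ = 4560 seconds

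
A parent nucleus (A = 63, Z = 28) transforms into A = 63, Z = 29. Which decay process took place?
ΔA = 0, ΔZ = +1 ⇒ beta-minus decay (β⁻)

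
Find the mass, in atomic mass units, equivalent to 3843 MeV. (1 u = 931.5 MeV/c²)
m = E/c² = 4.126 u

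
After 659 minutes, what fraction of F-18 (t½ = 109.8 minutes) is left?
N/N₀ = (1/2)^(t/t½) = 0.01561 = 1.56%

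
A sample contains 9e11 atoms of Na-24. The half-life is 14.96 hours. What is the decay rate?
A = λN = 4.17e10 decays/hour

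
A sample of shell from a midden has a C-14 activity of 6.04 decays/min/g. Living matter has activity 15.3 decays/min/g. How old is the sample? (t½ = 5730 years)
Age = t½ × log₂(A₀/A) = 7683 years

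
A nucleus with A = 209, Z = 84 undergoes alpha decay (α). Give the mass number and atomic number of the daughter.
Daughter: A = 205, Z = 82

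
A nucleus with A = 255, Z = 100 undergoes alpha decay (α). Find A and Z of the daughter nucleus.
Daughter: A = 251, Z = 98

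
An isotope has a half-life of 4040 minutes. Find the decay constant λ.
λ = ln(2)/t½ = 1.716e-4 minute⁻¹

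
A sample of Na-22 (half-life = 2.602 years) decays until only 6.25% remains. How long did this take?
t = t½ × log₂(N₀/N) = 10.41 years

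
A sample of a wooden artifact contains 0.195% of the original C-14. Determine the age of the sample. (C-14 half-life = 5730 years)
Age = t½ × log₂(1/ratio) = 51580 years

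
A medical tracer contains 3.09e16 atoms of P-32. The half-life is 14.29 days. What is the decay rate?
A = λN = 1.499e15 decays/day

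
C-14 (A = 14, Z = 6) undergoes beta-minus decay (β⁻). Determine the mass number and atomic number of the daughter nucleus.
Daughter: A = 14, Z = 7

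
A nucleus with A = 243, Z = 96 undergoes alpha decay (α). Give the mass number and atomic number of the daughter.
Daughter: A = 239, Z = 94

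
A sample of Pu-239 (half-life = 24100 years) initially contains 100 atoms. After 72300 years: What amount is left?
N = N₀(1/2)^(t/t½) = 12.5 atoms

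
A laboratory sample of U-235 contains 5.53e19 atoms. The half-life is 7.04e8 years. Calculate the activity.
A = λN = 5.445e10 decays/year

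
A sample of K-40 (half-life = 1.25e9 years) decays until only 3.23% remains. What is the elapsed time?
t = t½ × log₂(N₀/N) = 6.19e9 years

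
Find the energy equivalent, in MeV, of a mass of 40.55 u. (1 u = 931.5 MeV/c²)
E = mc² = 37770 MeV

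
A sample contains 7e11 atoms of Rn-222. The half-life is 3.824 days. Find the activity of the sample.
A = λN = 1.269e11 decays/day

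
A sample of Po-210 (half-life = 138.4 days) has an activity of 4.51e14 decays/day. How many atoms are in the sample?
N = A/λ = 9.005e16 atoms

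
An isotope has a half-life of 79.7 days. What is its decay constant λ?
λ = ln(2)/t½ = 0.008697 day⁻¹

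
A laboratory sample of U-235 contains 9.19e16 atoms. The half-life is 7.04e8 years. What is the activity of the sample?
A = λN = 9.048e7 decays/year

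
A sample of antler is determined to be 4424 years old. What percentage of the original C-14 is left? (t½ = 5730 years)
N/N₀ = (1/2)^(t/t½) = 0.5856 = 58.6%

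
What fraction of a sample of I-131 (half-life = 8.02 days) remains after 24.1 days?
N/N₀ = (1/2)^(t/t½) = 0.1246 = 12.5%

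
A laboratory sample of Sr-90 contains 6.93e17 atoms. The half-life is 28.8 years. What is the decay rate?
A = λN = 1.668e16 decays/year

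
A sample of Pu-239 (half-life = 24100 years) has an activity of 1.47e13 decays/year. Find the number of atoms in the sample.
N = A/λ = 5.111e17 atoms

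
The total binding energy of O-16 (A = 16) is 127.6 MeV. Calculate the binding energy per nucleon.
B.E./A = 127.6/16 = 7.975 MeV/nucleon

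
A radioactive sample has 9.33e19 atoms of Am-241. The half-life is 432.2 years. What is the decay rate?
A = λN = 1.496e17 decays/year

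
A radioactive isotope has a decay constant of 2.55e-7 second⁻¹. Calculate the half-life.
t½ = ln(2)/λ = 2.718e6 seconds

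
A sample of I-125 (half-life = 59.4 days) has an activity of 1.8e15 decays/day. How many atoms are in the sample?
N = A/λ = 1.543e17 atoms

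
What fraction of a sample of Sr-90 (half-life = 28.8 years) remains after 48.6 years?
N/N₀ = (1/2)^(t/t½) = 0.3105 = 31%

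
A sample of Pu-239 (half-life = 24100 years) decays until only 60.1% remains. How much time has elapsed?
t = t½ × log₂(N₀/N) = 17700 years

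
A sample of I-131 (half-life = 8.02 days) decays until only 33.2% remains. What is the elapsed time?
t = t½ × log₂(N₀/N) = 12.76 days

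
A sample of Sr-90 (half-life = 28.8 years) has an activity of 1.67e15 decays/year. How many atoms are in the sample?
N = A/λ = 6.939e16 atoms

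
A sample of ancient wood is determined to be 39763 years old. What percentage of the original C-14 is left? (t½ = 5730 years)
N/N₀ = (1/2)^(t/t½) = 0.008147 = 0.815%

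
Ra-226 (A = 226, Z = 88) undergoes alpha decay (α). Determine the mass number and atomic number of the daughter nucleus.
Daughter: A = 222, Z = 86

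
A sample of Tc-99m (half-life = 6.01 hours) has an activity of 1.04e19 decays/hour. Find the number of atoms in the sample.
N = A/λ = 9.017e19 atoms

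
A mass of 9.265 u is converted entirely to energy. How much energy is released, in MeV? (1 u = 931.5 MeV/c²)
E = mc² = 8630 MeV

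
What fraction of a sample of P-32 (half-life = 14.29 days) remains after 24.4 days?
N/N₀ = (1/2)^(t/t½) = 0.3062 = 30.6%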